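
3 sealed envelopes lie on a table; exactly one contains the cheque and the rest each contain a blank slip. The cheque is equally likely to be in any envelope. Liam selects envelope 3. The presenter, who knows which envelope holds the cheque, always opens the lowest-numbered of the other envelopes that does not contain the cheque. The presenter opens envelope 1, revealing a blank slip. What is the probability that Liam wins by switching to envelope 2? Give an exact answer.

1/2

Condition on the true location of the cheque.
If it is in envelope 1 (prior 1/3): the presenter opened envelope 1, so this case is ruled out; weight (1/3)·0 = 0.
If it is in either of envelopes 2 and 3 (prior 1/3 each): envelope 1 is the lowest-numbered option available, probability 1; weight (1/3)·1 = 1/3 each.
The weights sum to 2/3.
So P(the cheque in envelope 2 | the presenter opened envelope 1) = (1/3) / (2/3) = 1/2.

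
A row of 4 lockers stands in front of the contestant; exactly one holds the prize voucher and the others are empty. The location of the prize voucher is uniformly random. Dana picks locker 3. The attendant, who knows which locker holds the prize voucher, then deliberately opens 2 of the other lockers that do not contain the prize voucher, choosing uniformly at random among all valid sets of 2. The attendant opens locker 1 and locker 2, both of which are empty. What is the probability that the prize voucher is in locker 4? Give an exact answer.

Consider each possible location of the prize voucher in turn.
If it is in either of lockers 1 and 2 (prior 1/4 each): that locker was opened and seen not to hold the prize — ruled out; weight (1/4)·0 = 0 each.
If it is in locker 3 (prior 1/4): the attendant has 3 equally likely choices, so probability 1/3; weight (1/4)·(1/3) = 1/12.
If it is in locker 4 (prior 1/4): the attendant has no choice, probability 1; weight (1/4)·1 = 1/4.
The weights sum to 1/3.
So P(the prize voucher in locker 4 | the attendant opened locker 1 and locker 2) = (1/4) / (1/3) = 3/4.

3/4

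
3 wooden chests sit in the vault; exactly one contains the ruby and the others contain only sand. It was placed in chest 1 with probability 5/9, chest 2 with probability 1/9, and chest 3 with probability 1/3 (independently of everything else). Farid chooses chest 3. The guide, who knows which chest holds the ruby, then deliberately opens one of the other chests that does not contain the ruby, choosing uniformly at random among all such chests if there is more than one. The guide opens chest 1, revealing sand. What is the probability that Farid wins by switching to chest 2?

Condition on the true location of the ruby.
If it is in chest 1 (prior 5/9): the guide opened chest 1, so this case is ruled out; weight (5/9)·0 = 0.
If it is in chest 2 (prior 1/9): the guide has no choice, probability 1; weight (1/9)·1 = 1/9.
If it is in chest 3 (prior 1/3): the guide has 2 equally likely choices, so probability 1/2; weight (1/3)·(1/2) = 1/6.
The weights sum to 5/18.
So P(the ruby in chest 2 | the guide opened chest 1) = (1/9) / (5/18) = 2/5.

2/5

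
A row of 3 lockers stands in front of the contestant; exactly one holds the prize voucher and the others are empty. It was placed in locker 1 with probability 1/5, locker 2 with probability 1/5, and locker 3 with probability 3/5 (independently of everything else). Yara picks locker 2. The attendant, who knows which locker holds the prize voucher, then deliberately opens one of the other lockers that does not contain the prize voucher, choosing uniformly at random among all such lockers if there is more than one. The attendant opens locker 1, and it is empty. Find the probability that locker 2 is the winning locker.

Apply Bayes' rule, conditioning on where the prize voucher actually is.
If it is in locker 1 (prior 1/5): the attendant opened locker 1, so this case is ruled out; weight (1/5)·0 = 0.
If it is in locker 2 (prior 1/5): the attendant has 2 equally likely choices, so probability 1/2; weight (1/5)·(1/2) = 1/10.
If it is in locker 3 (prior 3/5): the attendant has no choice, probability 1; weight (3/5)·1 = 3/5.
The weights sum to 7/10.
So P(the prize voucher in locker 2 | the attendant opened locker 1) = (1/10) / (7/10) = 1/7.

1/7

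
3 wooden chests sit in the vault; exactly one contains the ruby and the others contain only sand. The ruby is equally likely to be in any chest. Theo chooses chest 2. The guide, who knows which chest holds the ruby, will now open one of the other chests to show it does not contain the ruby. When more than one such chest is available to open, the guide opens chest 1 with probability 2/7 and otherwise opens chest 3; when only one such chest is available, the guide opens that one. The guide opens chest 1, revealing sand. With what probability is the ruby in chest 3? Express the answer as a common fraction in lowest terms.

7/9

Apply Bayes' rule, conditioning on where the ruby actually is.
If it is in chest 1 (prior 1/3): the guide opened chest 1, so this case is ruled out; weight (1/3)·0 = 0.
If it is in chest 2 (prior 1/3): chest 1 is available, opened with probability 2/7; weight (1/3)·(2/7) = 2/21.
If it is in chest 3 (prior 1/3): only chest 1 is available, probability 1; weight (1/3)·1 = 1/3.
The weights sum to 3/7.
So P(the ruby in chest 3 | the guide opened chest 1) = (1/3) / (3/7) = 7/9.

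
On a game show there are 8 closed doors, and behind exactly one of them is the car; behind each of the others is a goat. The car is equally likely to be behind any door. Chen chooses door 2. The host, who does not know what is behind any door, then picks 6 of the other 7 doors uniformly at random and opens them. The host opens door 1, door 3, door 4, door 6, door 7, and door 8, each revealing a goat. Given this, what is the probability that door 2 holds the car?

1/2

Condition on the true location of the car.
If it is behind any of doors 1, 3, 4, 6, 7, and 8 (prior 1/8 each): that door was opened and seen not to hold the prize — ruled out; weight (1/8)·0 = 0 each.
If it is behind either of doors 2 and 5 (prior 1/8 each): the host picks exactly this set with probability 1/7 regardless, and none is the prize; weight (1/8)·(1/7) = 1/56 each.
The weights sum to 1/28.
So P(the car behind door 2 | the host opened door 1, door 3, door 4, door 6, door 7, and door 8) = (1/56) / (1/28) = 1/2.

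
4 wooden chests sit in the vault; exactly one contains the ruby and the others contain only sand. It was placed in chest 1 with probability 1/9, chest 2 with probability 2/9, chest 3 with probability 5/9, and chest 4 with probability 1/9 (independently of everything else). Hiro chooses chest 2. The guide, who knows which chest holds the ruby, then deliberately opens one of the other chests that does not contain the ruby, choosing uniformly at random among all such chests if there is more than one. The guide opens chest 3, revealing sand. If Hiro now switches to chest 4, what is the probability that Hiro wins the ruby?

Consider each possible location of the ruby in turn.
If it is in either of chests 1 and 4 (prior 1/9 each): the guide has 2 equally likely choices, so probability 1/2; weight (1/9)·(1/2) = 1/18 each.
If it is in chest 2 (prior 2/9): the guide has 3 equally likely choices, so probability 1/3; weight (2/9)·(1/3) = 2/27.
If it is in chest 3 (prior 5/9): the guide opened chest 3, so this case is ruled out; weight (5/9)·0 = 0.
The weights sum to 5/27.
So P(the ruby in chest 4 | the guide opened chest 3) = (1/18) / (5/27) = 3/10.

3/10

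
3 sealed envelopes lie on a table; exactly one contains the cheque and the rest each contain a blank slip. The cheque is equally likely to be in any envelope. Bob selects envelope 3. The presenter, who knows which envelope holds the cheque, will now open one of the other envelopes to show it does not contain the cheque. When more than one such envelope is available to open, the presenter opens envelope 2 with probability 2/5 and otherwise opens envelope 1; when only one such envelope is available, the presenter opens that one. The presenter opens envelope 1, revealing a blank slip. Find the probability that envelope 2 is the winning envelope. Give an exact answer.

5/8

Consider each possible location of the cheque in turn.
If it is in envelope 1 (prior 1/3): the presenter opened envelope 1, so this case is ruled out; weight (1/3)·0 = 0.
If it is in envelope 2 (prior 1/3): only envelope 1 is available, probability 1; weight (1/3)·1 = 1/3.
If it is in envelope 3 (prior 1/3): envelope 2 is available but not opened, probability 3/5; weight (1/3)·(3/5) = 1/5.
The weights sum to 8/15.
So P(the cheque in envelope 2 | the presenter opened envelope 1) = (1/3) / (8/15) = 5/8.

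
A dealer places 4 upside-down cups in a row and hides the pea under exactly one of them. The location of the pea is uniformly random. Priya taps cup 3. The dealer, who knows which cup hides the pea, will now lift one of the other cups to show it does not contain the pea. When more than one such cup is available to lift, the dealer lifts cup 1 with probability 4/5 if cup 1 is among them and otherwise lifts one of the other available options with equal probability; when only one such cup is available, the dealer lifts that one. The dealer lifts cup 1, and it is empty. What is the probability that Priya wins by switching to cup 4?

1/3

Apply Bayes' rule, conditioning on where the pea actually is.
If it is under cup 1 (prior 1/4): the dealer opened cup 1, so this case is ruled out; weight (1/4)·0 = 0.
If it is under any of cups 2, 3, and 4 (prior 1/4 each): cup 1 is available, opened with probability 4/5; weight (1/4)·(4/5) = 1/5 each.
The weights sum to 3/5.
So P(the pea under cup 4 | the dealer opened cup 1) = (1/5) / (3/5) = 1/3.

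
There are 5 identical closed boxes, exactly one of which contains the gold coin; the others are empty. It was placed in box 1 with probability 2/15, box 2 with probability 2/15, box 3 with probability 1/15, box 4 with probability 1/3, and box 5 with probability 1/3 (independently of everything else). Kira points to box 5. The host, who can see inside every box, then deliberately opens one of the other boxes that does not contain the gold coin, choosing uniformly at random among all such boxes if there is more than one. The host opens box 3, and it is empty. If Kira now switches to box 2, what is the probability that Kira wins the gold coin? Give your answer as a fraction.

8/51

Apply Bayes' rule, conditioning on where the gold coin actually is.
If it is in either of boxes 1 and 2 (prior 2/15 each): the host has 3 equally likely choices, so probability 1/3; weight (2/15)·(1/3) = 2/45 each.
If it is in box 3 (prior 1/15): the host opened box 3, so this case is ruled out; weight (1/15)·0 = 0.
If it is in box 4 (prior 1/3): the host has 3 equally likely choices, so probability 1/3; weight (1/3)·(1/3) = 1/9.
If it is in box 5 (prior 1/3): the host has 4 equally likely choices, so probability 1/4; weight (1/3)·(1/4) = 1/12.
The weights sum to 17/60.
So P(the gold coin in box 2 | the host opened box 3) = (2/45) / (17/60) = 8/51.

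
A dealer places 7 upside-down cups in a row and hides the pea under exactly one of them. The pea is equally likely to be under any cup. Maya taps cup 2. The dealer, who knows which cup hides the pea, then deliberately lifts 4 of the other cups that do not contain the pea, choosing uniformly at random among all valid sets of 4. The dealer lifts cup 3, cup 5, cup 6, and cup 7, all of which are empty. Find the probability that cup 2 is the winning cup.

1/7

Consider each possible location of the pea in turn.
If it is under either of cups 1 and 4 (prior 1/7 each): the dealer has 5 equally likely choices, so probability 1/5; weight (1/7)·(1/5) = 1/35 each.
If it is under cup 2 (prior 1/7): the dealer has 15 equally likely choices, so probability 1/15; weight (1/7)·(1/15) = 1/105.
If it is under any of cups 3, 5, 6, and 7 (prior 1/7 each): that cup was opened and seen not to hold the prize — ruled out; weight (1/7)·0 = 0 each.
The weights sum to 1/15.
So P(the pea under cup 2 | the dealer opened cup 3, cup 5, cup 6, and cup 7) = (1/105) / (1/15) = 1/7.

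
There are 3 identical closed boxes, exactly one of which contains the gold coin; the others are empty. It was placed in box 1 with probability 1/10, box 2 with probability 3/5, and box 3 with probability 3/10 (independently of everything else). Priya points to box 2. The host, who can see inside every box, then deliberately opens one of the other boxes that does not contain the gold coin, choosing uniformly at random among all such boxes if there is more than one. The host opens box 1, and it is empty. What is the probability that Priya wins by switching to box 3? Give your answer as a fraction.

1/2

Condition on the true location of the gold coin.
If it is in box 1 (prior 1/10): the host opened box 1, so this case is ruled out; weight (1/10)·0 = 0.
If it is in box 2 (prior 3/5): the host has 2 equally likely choices, so probability 1/2; weight (3/5)·(1/2) = 3/10.
If it is in box 3 (prior 3/10): the host has no choice, probability 1; weight (3/10)·1 = 3/10.
The weights sum to 3/5.
So P(the gold coin in box 3 | the host opened box 1) = (3/10) / (3/5) = 1/2.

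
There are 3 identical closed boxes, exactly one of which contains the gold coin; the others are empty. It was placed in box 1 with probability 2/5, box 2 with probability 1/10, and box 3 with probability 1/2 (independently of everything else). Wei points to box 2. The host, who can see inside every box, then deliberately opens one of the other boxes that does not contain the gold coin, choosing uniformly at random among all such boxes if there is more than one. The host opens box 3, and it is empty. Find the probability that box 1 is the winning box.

Condition on the true location of the gold coin.
If it is in box 1 (prior 2/5): the host has no choice, probability 1; weight (2/5)·1 = 2/5.
If it is in box 2 (prior 1/10): the host has 2 equally likely choices, so probability 1/2; weight (1/10)·(1/2) = 1/20.
If it is in box 3 (prior 1/2): the host opened box 3, so this case is ruled out; weight (1/2)·0 = 0.
The weights sum to 9/20.
So P(the gold coin in box 1 | the host opened box 3) = (2/5) / (9/20) = 8/9.

8/9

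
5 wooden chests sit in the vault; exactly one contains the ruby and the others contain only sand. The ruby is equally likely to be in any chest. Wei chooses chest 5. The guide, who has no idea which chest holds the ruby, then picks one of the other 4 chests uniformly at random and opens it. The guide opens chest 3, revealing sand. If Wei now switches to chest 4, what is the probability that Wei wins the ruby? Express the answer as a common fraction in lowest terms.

1/4

Condition on the true location of the ruby.
If it is in any of chests 1, 2, 4, and 5 (prior 1/5 each): the guide picks chest 3 with probability 1/4 regardless, and it is not the prize; weight (1/5)·(1/4) = 1/20 each.
If it is in chest 3 (prior 1/5): the guide opened chest 3, so this case is ruled out; weight (1/5)·0 = 0.
The weights sum to 1/5.
So P(the ruby in chest 4 | the guide opened chest 3) = (1/20) / (1/5) = 1/4.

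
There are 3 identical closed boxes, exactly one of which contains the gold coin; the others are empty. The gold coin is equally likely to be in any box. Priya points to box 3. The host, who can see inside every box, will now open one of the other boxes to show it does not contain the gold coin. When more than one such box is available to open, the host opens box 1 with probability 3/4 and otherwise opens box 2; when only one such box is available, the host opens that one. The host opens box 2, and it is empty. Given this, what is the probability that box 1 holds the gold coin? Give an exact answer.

Condition on the true location of the gold coin.
If it is in box 1 (prior 1/3): only box 2 is available, probability 1; weight (1/3)·1 = 1/3.
If it is in box 2 (prior 1/3): the host opened box 2, so this case is ruled out; weight (1/3)·0 = 0.
If it is in box 3 (prior 1/3): box 1 is available but not opened, probability 1/4; weight (1/3)·(1/4) = 1/12.
The weights sum to 5/12.
So P(the gold coin in box 1 | the host opened box 2) = (1/3) / (5/12) = 4/5.

4/5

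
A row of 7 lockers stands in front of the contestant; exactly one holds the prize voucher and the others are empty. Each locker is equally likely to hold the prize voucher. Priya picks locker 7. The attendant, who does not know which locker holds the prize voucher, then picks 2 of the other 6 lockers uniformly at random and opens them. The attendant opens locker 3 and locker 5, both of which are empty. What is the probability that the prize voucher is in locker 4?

Because the attendant chose which lockers to open without knowing where the prize voucher is, the choice is independent of the prize location. Learning that none of the 2 opened lockers holds the prize voucher simply rules out those 2 locations and leaves the remaining 5 lockers still equally likely by symmetry.
So P(the prize voucher in locker 4) = 1/5.

1/5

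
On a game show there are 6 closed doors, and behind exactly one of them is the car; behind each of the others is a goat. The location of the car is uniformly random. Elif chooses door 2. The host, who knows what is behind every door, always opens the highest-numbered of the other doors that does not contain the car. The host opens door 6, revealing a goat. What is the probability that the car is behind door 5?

1/5

Condition on the true location of the car.
If it is behind any of doors 1, 2, 3, 4, and 5 (prior 1/6 each): door 6 is the highest-numbered option available, probability 1; weight (1/6)·1 = 1/6 each.
If it is behind door 6 (prior 1/6): the host opened door 6, so this case is ruled out; weight (1/6)·0 = 0.
The weights sum to 5/6.
So P(the car behind door 5 | the host opened door 6) = (1/6) / (5/6) = 1/5.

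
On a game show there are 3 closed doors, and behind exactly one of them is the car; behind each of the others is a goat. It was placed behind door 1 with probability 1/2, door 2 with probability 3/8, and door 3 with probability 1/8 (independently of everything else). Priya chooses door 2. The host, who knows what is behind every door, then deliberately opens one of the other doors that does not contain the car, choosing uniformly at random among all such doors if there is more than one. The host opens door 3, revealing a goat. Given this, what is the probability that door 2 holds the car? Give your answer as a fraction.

3/11

Condition on the true location of the car.
If it is behind door 1 (prior 1/2): the host has no choice, probability 1; weight (1/2)·1 = 1/2.
If it is behind door 2 (prior 3/8): the host has 2 equally likely choices, so probability 1/2; weight (3/8)·(1/2) = 3/16.
If it is behind door 3 (prior 1/8): the host opened door 3, so this case is ruled out; weight (1/8)·0 = 0.
The weights sum to 11/16.
So P(the car behind door 2 | the host opened door 3) = (3/16) / (11/16) = 3/11.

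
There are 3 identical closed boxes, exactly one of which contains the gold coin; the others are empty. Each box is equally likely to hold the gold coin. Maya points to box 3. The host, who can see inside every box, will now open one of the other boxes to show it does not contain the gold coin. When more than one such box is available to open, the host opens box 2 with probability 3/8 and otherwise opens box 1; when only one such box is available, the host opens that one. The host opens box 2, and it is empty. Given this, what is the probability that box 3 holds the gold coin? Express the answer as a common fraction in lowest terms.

3/11

Condition on the true location of the gold coin.
If it is in box 1 (prior 1/3): only box 2 is available, probability 1; weight (1/3)·1 = 1/3.
If it is in box 2 (prior 1/3): the host opened box 2, so this case is ruled out; weight (1/3)·0 = 0.
If it is in box 3 (prior 1/3): box 2 is available, opened with probability 3/8; weight (1/3)·(3/8) = 1/8.
The weights sum to 11/24.
So P(the gold coin in box 3 | the host opened box 2) = (1/8) / (11/24) = 3/11.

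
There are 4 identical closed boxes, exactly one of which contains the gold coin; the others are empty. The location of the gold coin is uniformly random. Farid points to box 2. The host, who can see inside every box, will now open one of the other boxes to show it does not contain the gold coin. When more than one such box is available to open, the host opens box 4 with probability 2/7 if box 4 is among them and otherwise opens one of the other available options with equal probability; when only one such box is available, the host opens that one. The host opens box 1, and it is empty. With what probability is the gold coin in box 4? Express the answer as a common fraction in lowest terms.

Condition on the true location of the gold coin.
If it is in box 1 (prior 1/4): the host opened box 1, so this case is ruled out; weight (1/4)·0 = 0.
If it is in box 2 (prior 1/4): box 4 is available but not opened; box 1 gets probability (1 − 2/7)/2 = 5/14; weight (1/4)·(5/14) = 5/56.
If it is in box 3 (prior 1/4): box 4 is available but not opened, probability 5/7; weight (1/4)·(5/7) = 5/28.
If it is in box 4 (prior 1/4): box 4 holds the prize so is unavailable; the host chooses uniformly among the 2 others, probability 1/2; weight (1/4)·(1/2) = 1/8.
The weights sum to 11/28.
So P(the gold coin in box 4 | the host opened box 1) = (1/8) / (11/28) = 7/22.

7/22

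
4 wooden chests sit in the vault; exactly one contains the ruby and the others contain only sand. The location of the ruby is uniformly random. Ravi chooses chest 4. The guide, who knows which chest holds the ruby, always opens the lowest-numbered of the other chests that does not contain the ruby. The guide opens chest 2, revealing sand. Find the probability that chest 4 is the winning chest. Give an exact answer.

Condition on the true location of the ruby.
If it is in chest 1 (prior 1/4): chest 2 is the lowest-numbered option available, probability 1; weight (1/4)·1 = 1/4.
If it is in chest 2 (prior 1/4): the guide opened chest 2, so this case is ruled out; weight (1/4)·0 = 0.
If it is in either of chests 3 and 4 (prior 1/4 each): the guide would have opened chest 1 instead, probability 0; weight (1/4)·0 = 0 each.
The weights sum to 1/4.
So P(the ruby in chest 4 | the guide opened chest 2) = 0 / (1/4) = 0.

0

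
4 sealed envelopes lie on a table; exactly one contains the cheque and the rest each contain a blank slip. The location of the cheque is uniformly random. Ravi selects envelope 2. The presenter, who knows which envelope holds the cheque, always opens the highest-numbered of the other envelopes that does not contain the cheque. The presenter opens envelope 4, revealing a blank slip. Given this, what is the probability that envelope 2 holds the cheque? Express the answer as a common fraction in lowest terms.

1/3

Condition on the true location of the cheque.
If it is in any of envelopes 1, 2, and 3 (prior 1/4 each): envelope 4 is the highest-numbered option available, probability 1; weight (1/4)·1 = 1/4 each.
If it is in envelope 4 (prior 1/4): the presenter opened envelope 4, so this case is ruled out; weight (1/4)·0 = 0.
The weights sum to 3/4.
So P(the cheque in envelope 2 | the presenter opened envelope 4) = (1/4) / (3/4) = 1/3.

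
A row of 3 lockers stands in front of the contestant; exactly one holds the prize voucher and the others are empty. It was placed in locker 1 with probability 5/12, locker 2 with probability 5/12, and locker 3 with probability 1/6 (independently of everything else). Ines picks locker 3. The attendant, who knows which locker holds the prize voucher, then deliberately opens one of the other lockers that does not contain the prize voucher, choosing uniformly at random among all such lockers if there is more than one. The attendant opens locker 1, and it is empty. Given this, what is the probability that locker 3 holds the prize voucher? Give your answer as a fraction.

1/6

Consider each possible location of the prize voucher in turn.
If it is in locker 1 (prior 5/12): the attendant opened locker 1, so this case is ruled out; weight (5/12)·0 = 0.
If it is in locker 2 (prior 5/12): the attendant has no choice, probability 1; weight (5/12)·1 = 5/12.
If it is in locker 3 (prior 1/6): the attendant has 2 equally likely choices, so probability 1/2; weight (1/6)·(1/2) = 1/12.
The weights sum to 1/2.
So P(the prize voucher in locker 3 | the attendant opened locker 1) = (1/12) / (1/2) = 1/6.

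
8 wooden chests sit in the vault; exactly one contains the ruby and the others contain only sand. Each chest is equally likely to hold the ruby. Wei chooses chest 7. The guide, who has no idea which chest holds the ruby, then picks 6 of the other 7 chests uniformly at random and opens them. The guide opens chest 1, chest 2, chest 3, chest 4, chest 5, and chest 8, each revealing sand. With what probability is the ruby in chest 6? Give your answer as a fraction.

1/2

Condition on the true location of the ruby.
If it is in any of chests 1, 2, 3, 4, 5, and 8 (prior 1/8 each): that chest was opened and seen not to hold the prize — ruled out; weight (1/8)·0 = 0 each.
If it is in either of chests 6 and 7 (prior 1/8 each): the guide picks exactly this set with probability 1/7 regardless, and none is the prize; weight (1/8)·(1/7) = 1/56 each.
The weights sum to 1/28.
So P(the ruby in chest 6 | the guide opened chest 1, chest 2, chest 3, chest 4, chest 5, and chest 8) = (1/56) / (1/28) = 1/2.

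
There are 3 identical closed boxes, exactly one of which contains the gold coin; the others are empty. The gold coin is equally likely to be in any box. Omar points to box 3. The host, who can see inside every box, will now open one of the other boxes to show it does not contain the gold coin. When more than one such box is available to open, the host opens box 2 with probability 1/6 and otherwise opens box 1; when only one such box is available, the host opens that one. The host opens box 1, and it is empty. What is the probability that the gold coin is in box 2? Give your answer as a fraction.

Condition on the true location of the gold coin.
If it is in box 1 (prior 1/3): the host opened box 1, so this case is ruled out; weight (1/3)·0 = 0.
If it is in box 2 (prior 1/3): only box 1 is available, probability 1; weight (1/3)·1 = 1/3.
If it is in box 3 (prior 1/3): box 2 is available but not opened, probability 5/6; weight (1/3)·(5/6) = 5/18.
The weights sum to 11/18.
So P(the gold coin in box 2 | the host opened box 1) = (1/3) / (11/18) = 6/11.

6/11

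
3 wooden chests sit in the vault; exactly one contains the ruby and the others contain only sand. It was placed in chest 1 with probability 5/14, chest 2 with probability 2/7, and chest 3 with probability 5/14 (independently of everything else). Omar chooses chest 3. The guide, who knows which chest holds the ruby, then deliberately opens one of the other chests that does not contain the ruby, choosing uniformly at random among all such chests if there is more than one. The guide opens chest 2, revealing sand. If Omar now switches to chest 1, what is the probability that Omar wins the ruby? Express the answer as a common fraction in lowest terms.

2/3

Consider each possible location of the ruby in turn.
If it is in chest 1 (prior 5/14): the guide has no choice, probability 1; weight (5/14)·1 = 5/14.
If it is in chest 2 (prior 2/7): the guide opened chest 2, so this case is ruled out; weight (2/7)·0 = 0.
If it is in chest 3 (prior 5/14): the guide has 2 equally likely choices, so probability 1/2; weight (5/14)·(1/2) = 5/28.
The weights sum to 15/28.
So P(the ruby in chest 1 | the guide opened chest 2) = (5/14) / (15/28) = 2/3.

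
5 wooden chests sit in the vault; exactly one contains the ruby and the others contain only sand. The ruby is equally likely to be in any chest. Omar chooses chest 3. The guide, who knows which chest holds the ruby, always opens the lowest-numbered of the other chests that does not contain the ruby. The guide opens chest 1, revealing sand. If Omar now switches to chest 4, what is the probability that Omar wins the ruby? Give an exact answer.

Apply Bayes' rule, conditioning on where the ruby actually is.
If it is in chest 1 (prior 1/5): the guide opened chest 1, so this case is ruled out; weight (1/5)·0 = 0.
If it is in any of chests 2, 3, 4, and 5 (prior 1/5 each): chest 1 is the lowest-numbered option available, probability 1; weight (1/5)·1 = 1/5 each.
The weights sum to 4/5.
So P(the ruby in chest 4 | the guide opened chest 1) = (1/5) / (4/5) = 1/4.

1/4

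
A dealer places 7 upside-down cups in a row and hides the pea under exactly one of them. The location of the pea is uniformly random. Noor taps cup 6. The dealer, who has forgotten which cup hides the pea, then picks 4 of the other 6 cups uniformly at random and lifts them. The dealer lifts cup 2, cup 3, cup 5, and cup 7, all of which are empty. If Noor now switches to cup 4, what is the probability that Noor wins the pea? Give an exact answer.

Apply Bayes' rule, conditioning on where the pea actually is.
If it is under any of cups 1, 4, and 6 (prior 1/7 each): the dealer picks exactly this set with probability 1/15 regardless, and none is the prize; weight (1/7)·(1/15) = 1/105 each.
If it is under any of cups 2, 3, 5, and 7 (prior 1/7 each): that cup was opened and seen not to hold the prize — ruled out; weight (1/7)·0 = 0 each.
The weights sum to 1/35.
So P(the pea under cup 4 | the dealer opened cup 2, cup 3, cup 5, and cup 7) = (1/105) / (1/35) = 1/3.

1/3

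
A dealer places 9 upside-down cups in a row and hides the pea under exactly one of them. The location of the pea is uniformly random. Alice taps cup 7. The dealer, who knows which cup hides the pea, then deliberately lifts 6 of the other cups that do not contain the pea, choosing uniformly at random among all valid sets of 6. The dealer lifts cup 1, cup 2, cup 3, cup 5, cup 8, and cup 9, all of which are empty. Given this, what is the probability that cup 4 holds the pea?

Apply Bayes' rule, conditioning on where the pea actually is.
If it is under any of cups 1, 2, 3, 5, 8, and 9 (prior 1/9 each): that cup was opened and seen not to hold the prize — ruled out; weight (1/9)·0 = 0 each.
If it is under either of cups 4 and 6 (prior 1/9 each): the dealer has 7 equally likely choices, so probability 1/7; weight (1/9)·(1/7) = 1/63 each.
If it is under cup 7 (prior 1/9): the dealer has 28 equally likely choices, so probability 1/28; weight (1/9)·(1/28) = 1/252.
The weights sum to 1/28.
So P(the pea under cup 4 | the dealer opened cup 1, cup 2, cup 3, cup 5, cup 8, and cup 9) = (1/63) / (1/28) = 4/9.

4/9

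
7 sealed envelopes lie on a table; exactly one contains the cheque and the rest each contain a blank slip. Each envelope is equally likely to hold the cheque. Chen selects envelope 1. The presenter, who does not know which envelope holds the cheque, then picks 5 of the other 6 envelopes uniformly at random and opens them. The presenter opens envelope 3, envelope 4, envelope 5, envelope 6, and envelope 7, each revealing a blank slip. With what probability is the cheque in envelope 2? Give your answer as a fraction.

1/2

Condition on the true location of the cheque.
If it is in either of envelopes 1 and 2 (prior 1/7 each): the presenter picks exactly this set with probability 1/6 regardless, and none is the prize; weight (1/7)·(1/6) = 1/42 each.
If it is in any of envelopes 3, 4, 5, 6, and 7 (prior 1/7 each): that envelope was opened and seen not to hold the prize — ruled out; weight (1/7)·0 = 0 each.
The weights sum to 1/21.
So P(the cheque in envelope 2 | the presenter opened envelope 3, envelope 4, envelope 5, envelope 6, and envelope 7) = (1/42) / (1/21) = 1/2.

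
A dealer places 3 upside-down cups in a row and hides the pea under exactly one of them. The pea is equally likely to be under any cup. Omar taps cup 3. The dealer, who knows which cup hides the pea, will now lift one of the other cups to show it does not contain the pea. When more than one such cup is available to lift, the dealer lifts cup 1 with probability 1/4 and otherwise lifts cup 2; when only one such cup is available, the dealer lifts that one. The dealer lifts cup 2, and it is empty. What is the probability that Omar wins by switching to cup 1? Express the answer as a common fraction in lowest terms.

4/7

Condition on the true location of the pea.
If it is under cup 1 (prior 1/3): only cup 2 is available, probability 1; weight (1/3)·1 = 1/3.
If it is under cup 2 (prior 1/3): the dealer opened cup 2, so this case is ruled out; weight (1/3)·0 = 0.
If it is under cup 3 (prior 1/3): cup 1 is available but not opened, probability 3/4; weight (1/3)·(3/4) = 1/4.
The weights sum to 7/12.
So P(the pea under cup 1 | the dealer opened cup 2) = (1/3) / (7/12) = 4/7.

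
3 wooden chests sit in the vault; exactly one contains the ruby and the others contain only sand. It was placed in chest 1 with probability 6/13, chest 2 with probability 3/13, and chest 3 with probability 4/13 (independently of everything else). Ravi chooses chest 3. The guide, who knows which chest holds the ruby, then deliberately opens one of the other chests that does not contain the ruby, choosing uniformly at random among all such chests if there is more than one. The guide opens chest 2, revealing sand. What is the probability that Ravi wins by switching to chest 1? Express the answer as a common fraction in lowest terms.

3/4

Condition on the true location of the ruby.
If it is in chest 1 (prior 6/13): the guide has no choice, probability 1; weight (6/13)·1 = 6/13.
If it is in chest 2 (prior 3/13): the guide opened chest 2, so this case is ruled out; weight (3/13)·0 = 0.
If it is in chest 3 (prior 4/13): the guide has 2 equally likely choices, so probability 1/2; weight (4/13)·(1/2) = 2/13.
The weights sum to 8/13.
So P(the ruby in chest 1 | the guide opened chest 2) = (6/13) / (8/13) = 3/4.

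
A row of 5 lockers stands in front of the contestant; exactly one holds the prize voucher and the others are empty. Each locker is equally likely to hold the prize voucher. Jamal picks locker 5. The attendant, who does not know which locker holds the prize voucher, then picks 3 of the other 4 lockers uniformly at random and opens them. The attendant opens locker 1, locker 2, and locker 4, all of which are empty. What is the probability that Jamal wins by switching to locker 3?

1/2

Because the attendant chose which lockers to open without knowing where the prize voucher is, the choice is independent of the prize location. Learning that none of the 3 opened lockers holds the prize voucher simply rules out those 3 locations and leaves the remaining 2 lockers still equally likely by symmetry.
So P(the prize voucher in locker 3) = 1/2.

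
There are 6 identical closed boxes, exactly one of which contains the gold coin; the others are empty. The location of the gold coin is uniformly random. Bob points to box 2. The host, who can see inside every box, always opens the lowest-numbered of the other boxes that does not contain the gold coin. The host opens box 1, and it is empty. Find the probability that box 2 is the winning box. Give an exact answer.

1/5

Apply Bayes' rule, conditioning on where the gold coin actually is.
If it is in box 1 (prior 1/6): the host opened box 1, so this case is ruled out; weight (1/6)·0 = 0.
If it is in any of boxes 2, 3, 4, 5, and 6 (prior 1/6 each): box 1 is the lowest-numbered option available, probability 1; weight (1/6)·1 = 1/6 each.
The weights sum to 5/6.
So P(the gold coin in box 2 | the host opened box 1) = (1/6) / (5/6) = 1/5.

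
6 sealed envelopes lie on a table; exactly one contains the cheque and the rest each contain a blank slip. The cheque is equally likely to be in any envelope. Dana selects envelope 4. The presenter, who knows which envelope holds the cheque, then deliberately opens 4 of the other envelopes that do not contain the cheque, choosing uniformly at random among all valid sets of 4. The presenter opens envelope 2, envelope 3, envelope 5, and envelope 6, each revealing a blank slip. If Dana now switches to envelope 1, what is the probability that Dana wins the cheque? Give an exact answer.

Consider each possible location of the cheque in turn.
If it is in envelope 1 (prior 1/6): the presenter has no choice, probability 1; weight (1/6)·1 = 1/6.
If it is in any of envelopes 2, 3, 5, and 6 (prior 1/6 each): that envelope was opened and seen not to hold the prize — ruled out; weight (1/6)·0 = 0 each.
If it is in envelope 4 (prior 1/6): the presenter has 5 equally likely choices, so probability 1/5; weight (1/6)·(1/5) = 1/30.
The weights sum to 1/5.
So P(the cheque in envelope 1 | the presenter opened envelope 2, envelope 3, envelope 5, and envelope 6) = (1/6) / (1/5) = 5/6.

5/6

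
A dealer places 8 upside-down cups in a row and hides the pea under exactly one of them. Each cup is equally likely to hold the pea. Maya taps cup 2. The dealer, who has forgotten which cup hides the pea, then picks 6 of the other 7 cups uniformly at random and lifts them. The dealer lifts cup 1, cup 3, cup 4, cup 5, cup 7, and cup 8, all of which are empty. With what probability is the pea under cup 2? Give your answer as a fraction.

Condition on the true location of the pea.
If it is under any of cups 1, 3, 4, 5, 7, and 8 (prior 1/8 each): that cup was opened and seen not to hold the prize — ruled out; weight (1/8)·0 = 0 each.
If it is under either of cups 2 and 6 (prior 1/8 each): the dealer picks exactly this set with probability 1/7 regardless, and none is the prize; weight (1/8)·(1/7) = 1/56 each.
The weights sum to 1/28.
So P(the pea under cup 2 | the dealer opened cup 1, cup 3, cup 4, cup 5, cup 7, and cup 8) = (1/56) / (1/28) = 1/2.

1/2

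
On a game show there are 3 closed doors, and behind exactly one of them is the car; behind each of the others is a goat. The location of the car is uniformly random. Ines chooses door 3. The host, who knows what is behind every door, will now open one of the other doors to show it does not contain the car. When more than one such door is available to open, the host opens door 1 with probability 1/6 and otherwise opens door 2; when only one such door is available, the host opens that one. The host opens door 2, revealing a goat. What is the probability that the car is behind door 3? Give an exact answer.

5/11

Condition on the true location of the car.
If it is behind door 1 (prior 1/3): only door 2 is available, probability 1; weight (1/3)·1 = 1/3.
If it is behind door 2 (prior 1/3): the host opened door 2, so this case is ruled out; weight (1/3)·0 = 0.
If it is behind door 3 (prior 1/3): door 1 is available but not opened, probability 5/6; weight (1/3)·(5/6) = 5/18.
The weights sum to 11/18.
So P(the car behind door 3 | the host opened door 2) = (5/18) / (11/18) = 5/11.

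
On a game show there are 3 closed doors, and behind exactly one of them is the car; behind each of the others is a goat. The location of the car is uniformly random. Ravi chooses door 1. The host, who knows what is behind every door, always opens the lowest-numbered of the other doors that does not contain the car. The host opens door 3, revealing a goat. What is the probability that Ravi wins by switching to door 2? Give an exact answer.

1

Consider each possible location of the car in turn.
If it is behind door 1 (prior 1/3): the host would have opened door 2 instead, probability 0; weight (1/3)·0 = 0.
If it is behind door 2 (prior 1/3): door 3 is the lowest-numbered option available, probability 1; weight (1/3)·1 = 1/3.
If it is behind door 3 (prior 1/3): the host opened door 3, so this case is ruled out; weight (1/3)·0 = 0.
The weights sum to 1/3.
So P(the car behind door 2 | the host opened door 3) = (1/3) / (1/3) = 1.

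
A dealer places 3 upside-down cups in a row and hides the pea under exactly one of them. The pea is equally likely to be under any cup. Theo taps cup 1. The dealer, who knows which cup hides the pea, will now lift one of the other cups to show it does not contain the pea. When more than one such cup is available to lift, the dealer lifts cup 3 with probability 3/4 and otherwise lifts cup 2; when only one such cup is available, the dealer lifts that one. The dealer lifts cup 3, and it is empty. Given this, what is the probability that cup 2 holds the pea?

Consider each possible location of the pea in turn.
If it is under cup 1 (prior 1/3): cup 3 is available, opened with probability 3/4; weight (1/3)·(3/4) = 1/4.
If it is under cup 2 (prior 1/3): only cup 3 is available, probability 1; weight (1/3)·1 = 1/3.
If it is under cup 3 (prior 1/3): the dealer opened cup 3, so this case is ruled out; weight (1/3)·0 = 0.
The weights sum to 7/12.
So P(the pea under cup 2 | the dealer opened cup 3) = (1/3) / (7/12) = 4/7.

4/7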